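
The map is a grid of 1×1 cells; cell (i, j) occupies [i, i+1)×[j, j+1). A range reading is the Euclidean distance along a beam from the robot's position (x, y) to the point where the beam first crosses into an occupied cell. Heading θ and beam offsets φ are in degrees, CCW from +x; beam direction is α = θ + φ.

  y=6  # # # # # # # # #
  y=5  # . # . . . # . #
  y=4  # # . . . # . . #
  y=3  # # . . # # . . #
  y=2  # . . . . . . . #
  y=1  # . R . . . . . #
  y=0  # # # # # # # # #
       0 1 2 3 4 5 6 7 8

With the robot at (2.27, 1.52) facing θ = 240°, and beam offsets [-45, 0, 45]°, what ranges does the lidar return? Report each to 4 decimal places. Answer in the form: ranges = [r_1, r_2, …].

ranges = [1.3148, 0.6004, 0.5383]

beam 1: φ=-45°, α=195°
  dir = (cos 195°, sin 195°) = (-0.9659, -0.2588); from cell (2,1)
  next x-line at t=0.2795, next y-line at t=2.0091; Δt_x=1.0353, Δt_y=3.8637
    x: enter (1,1) at t=0.2795
    x: enter (0,1) at t=1.3148 ← occupied
  → r_1 = 1.3148
beam 2: φ=0°, α=240°
  dir = (cos 240°, sin 240°) = (-0.5000, -0.8660); from cell (2,1)
  next x-line at t=0.5400, next y-line at t=0.6004; Δt_x=2.0000, Δt_y=1.1547
    x: enter (1,1) at t=0.5400
    y: enter (1,0) at t=0.6004 ← occupied
  → r_2 = 0.6004
beam 3: φ=45°, α=285°
  dir = (cos 285°, sin 285°) = (0.2588, -0.9659); from cell (2,1)
  next x-line at t=2.8205, next y-line at t=0.5383; Δt_x=3.8637, Δt_y=1.0353
    y: enter (2,0) at t=0.5383 ← occupied
  → r_3 = 0.5383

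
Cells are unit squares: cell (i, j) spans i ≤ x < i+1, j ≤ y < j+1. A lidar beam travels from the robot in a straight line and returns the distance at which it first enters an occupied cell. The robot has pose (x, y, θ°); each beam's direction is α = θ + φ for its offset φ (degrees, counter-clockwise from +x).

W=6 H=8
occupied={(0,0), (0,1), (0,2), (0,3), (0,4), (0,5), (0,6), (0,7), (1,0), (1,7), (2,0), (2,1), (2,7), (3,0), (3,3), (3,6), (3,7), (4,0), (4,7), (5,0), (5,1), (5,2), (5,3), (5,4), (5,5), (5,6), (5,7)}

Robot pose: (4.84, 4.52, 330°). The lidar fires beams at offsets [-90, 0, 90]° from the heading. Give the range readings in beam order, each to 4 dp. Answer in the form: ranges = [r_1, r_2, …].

beam 1: φ=-90°, α=240°
  cosα=-0.5000 sinα=-0.8660 | (4,4) | tMaxX 1.6800 tMaxY 0.6004 | tΔX 2.0000 tΔY 1.1547
    t=0.6004 [y] (4,3)
    t=1.6800 [x] (3,3) — stop
  → r_1 = 1.6800
beam 2: φ=0°, α=330°
  cosα=0.8660 sinα=-0.5000 | (4,4) | tMaxX 0.1848 tMaxY 1.0400 | tΔX 1.1547 tΔY 2.0000
    t=0.1848 [x] (5,4) — stop
  → r_2 = 0.1848
beam 3: φ=90°, α=60°
  cosα=0.5000 sinα=0.8660 | (4,4) | tMaxX 0.3200 tMaxY 0.5543 | tΔX 2.0000 tΔY 1.1547
    t=0.3200 [x] (5,4) — stop
  → r_3 = 0.3200

ranges = [1.6800, 0.1848, 0.3200]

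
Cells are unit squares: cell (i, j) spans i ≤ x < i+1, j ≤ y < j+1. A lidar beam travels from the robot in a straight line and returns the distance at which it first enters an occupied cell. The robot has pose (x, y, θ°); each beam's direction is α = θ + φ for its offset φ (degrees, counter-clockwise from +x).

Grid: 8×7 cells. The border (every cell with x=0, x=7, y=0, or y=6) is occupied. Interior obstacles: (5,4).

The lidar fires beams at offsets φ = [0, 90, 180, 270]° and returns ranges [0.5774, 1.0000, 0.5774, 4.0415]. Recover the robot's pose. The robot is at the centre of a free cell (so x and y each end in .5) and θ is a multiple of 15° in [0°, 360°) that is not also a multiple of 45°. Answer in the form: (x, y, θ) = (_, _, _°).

(x, y, θ) = (6.5, 4.5, 330°)

Enumerate (i+0.5, j+0.5, θ) over the 29 free cells and 16 admissible headings. For each, cast all 4 beams and compare to the given ranges.
  (1.5, 1.5, 195°): beam 1 = 0.5176 ≠ 0.5774 ✗
  (5.5, 3.5, 60°): beam 2 = 5.0000 ≠ 1.0000 ✗
  (6.5, 5.5, 255°): beam 1 = 4.6587 ≠ 0.5774 ✗
  (4.5, 1.5, 105°): beam 1 = 4.6587 ≠ 0.5774 ✗
  (2.5, 3.5, 195°): beam 1 = 1.5529 ≠ 0.5774 ✗
  …
  (6.5, 4.5, 330°): r_1=0.5774, r_2=1.0000, r_3=0.5774, r_4=4.0415 — all match ✓
Unique over the lattice → pose = (6.5, 4.5, 330°).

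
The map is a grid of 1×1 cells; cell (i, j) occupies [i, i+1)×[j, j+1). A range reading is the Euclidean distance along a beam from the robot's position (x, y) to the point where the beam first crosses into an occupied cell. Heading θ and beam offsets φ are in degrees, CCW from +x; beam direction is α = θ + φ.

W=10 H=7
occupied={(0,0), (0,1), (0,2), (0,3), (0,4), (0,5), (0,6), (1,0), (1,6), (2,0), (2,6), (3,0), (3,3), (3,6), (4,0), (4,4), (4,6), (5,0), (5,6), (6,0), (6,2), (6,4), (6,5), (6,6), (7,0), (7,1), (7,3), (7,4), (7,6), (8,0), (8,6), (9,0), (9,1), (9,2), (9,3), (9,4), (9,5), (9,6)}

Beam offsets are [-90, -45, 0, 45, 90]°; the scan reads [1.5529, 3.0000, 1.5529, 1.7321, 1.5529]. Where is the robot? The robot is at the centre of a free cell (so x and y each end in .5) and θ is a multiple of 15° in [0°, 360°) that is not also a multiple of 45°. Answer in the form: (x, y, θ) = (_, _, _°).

Candidates: 32 free-cell centres × 16 headings = 512 poses. Raycast each; keep the one whose scan matches to 4 dp.
  (5.5, 4.5, 345°): beam 1 = 3.6235 ≠ 1.5529 ✗
  (3.5, 1.5, 300°): beam 1 = 1.0000 ≠ 1.5529 ✗
  (1.5, 2.5, 255°): beam 1 = 0.5176 ≠ 1.5529 ✗
  (4.5, 1.5, 255°): beam 1 = 3.6235 ≠ 1.5529 ✗
  …
  (2.5, 4.5, 75°): r_1=1.5529, r_2=3.0000, r_3=1.5529, r_4=1.7321, r_5=1.5529 — all match ✓
Only this pose fits every beam.

(x, y, θ) = (2.5, 4.5, 75°)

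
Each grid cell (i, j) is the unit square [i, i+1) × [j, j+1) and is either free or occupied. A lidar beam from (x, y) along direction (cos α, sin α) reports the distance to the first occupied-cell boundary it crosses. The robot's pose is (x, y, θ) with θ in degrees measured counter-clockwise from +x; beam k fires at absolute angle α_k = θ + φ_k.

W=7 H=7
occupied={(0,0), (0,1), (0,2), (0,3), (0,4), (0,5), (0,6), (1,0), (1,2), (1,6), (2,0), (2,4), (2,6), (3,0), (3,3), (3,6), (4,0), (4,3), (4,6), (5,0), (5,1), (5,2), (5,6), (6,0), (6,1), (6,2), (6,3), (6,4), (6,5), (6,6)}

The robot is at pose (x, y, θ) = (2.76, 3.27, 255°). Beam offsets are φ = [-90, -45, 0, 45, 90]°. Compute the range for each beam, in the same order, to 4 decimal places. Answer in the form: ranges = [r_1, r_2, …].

ranges = [1.8221, 0.8776, 2.3501, 2.6212, 0.2485]

beam 1: φ=-90°, α=165°
  d=(-0.9659,0.2588)  start (2,3)  tX=0.7868 tY=2.8205  stride 1/|dx|=1.0353 1/|dy|=3.8637
    cross x-line → (1,3), t=0.7868
    cross x-line → (0,3), t=1.8221 (wall)
  → r_1 = 1.8221
beam 2: φ=-45°, α=210°
  d=(-0.8660,-0.5000)  start (2,3)  tX=0.8776 tY=0.5400  stride 1/|dx|=1.1547 1/|dy|=2.0000
    cross y-line → (2,2), t=0.5400
    cross x-line → (1,2), t=0.8776 (wall)
  → r_2 = 0.8776
beam 3: φ=0°, α=255°
  d=(-0.2588,-0.9659)  start (2,3)  tX=2.9364 tY=0.2795  stride 1/|dx|=3.8637 1/|dy|=1.0353
    cross y-line → (2,2), t=0.2795
    cross y-line → (2,1), t=1.3148
    cross y-line → (2,0), t=2.3501 (wall)
  → r_3 = 2.3501
beam 4: φ=45°, α=300°
  d=(0.5000,-0.8660)  start (2,3)  tX=0.4800 tY=0.3118  stride 1/|dx|=2.0000 1/|dy|=1.1547
    cross y-line → (2,2), t=0.3118
    cross x-line → (3,2), t=0.4800
    cross y-line → (3,1), t=1.4665
    cross x-line → (4,1), t=2.4800
    cross y-line → (4,0), t=2.6212 (wall)
  → r_4 = 2.6212
beam 5: φ=90°, α=345°
  d=(0.9659,-0.2588)  start (2,3)  tX=0.2485 tY=1.0432  stride 1/|dx|=1.0353 1/|dy|=3.8637
    cross x-line → (3,3), t=0.2485 (wall)
  → r_5 = 0.2485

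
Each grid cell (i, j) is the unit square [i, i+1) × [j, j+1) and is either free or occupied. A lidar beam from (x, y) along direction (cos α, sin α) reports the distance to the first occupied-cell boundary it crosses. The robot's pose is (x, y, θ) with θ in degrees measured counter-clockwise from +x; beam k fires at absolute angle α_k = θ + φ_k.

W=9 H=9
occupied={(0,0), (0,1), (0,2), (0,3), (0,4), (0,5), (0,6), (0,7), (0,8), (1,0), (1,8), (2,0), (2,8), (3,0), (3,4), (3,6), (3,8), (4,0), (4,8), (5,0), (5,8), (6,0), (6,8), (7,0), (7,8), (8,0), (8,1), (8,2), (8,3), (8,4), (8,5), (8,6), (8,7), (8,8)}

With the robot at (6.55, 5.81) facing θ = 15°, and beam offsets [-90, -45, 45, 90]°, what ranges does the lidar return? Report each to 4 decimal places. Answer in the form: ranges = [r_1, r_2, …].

beam 1: φ=-90°, α=285°
  cosα=0.2588 sinα=-0.9659 | (6,5) | tMaxX 1.7387 tMaxY 0.8386 | tΔX 3.8637 tΔY 1.0353
    t=0.8386 [y] (6,4)
    t=1.7387 [x] (7,4)
    t=1.8738 [y] (7,3)
    t=2.9091 [y] (7,2)
    t=3.9444 [y] (7,1)
    t=4.9797 [y] (7,0) — stop
  → r_1 = 4.9797
beam 2: φ=-45°, α=330°
  cosα=0.8660 sinα=-0.5000 | (6,5) | tMaxX 0.5196 tMaxY 1.6200 | tΔX 1.1547 tΔY 2.0000
    t=0.5196 [x] (7,5)
    t=1.6200 [y] (7,4)
    t=1.6743 [x] (8,4) — stop
  → r_2 = 1.6743
beam 3: φ=45°, α=60°
  cosα=0.5000 sinα=0.8660 | (6,5) | tMaxX 0.9000 tMaxY 0.2194 | tΔX 2.0000 tΔY 1.1547
    t=0.2194 [y] (6,6)
    t=0.9000 [x] (7,6)
    t=1.3741 [y] (7,7)
    t=2.5288 [y] (7,8) — stop
  → r_3 = 2.5288
beam 4: φ=90°, α=105°
  cosα=-0.2588 sinα=0.9659 | (6,5) | tMaxX 2.1250 tMaxY 0.1967 | tΔX 3.8637 tΔY 1.0353
    t=0.1967 [y] (6,6)
    t=1.2320 [y] (6,7)
    t=2.1250 [x] (5,7)
    t=2.2673 [y] (5,8) — stop
  → r_4 = 2.2673

ranges = [4.9797, 1.6743, 2.5288, 2.2673]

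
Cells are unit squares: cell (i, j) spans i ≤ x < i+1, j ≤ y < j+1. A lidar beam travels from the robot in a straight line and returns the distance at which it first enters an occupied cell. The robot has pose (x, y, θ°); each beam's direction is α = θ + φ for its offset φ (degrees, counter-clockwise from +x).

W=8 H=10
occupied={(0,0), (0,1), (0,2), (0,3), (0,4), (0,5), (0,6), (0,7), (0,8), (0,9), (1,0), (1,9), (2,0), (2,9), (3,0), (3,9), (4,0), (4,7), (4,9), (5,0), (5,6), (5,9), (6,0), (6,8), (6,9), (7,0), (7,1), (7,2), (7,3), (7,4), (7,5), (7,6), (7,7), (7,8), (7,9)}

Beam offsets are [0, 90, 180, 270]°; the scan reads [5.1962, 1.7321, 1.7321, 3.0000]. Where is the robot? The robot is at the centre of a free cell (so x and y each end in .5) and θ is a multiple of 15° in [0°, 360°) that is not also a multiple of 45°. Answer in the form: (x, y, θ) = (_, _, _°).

(x, y, θ) = (5.5, 2.5, 150°)

The pose lattice has 45·16 = 720 candidates. Test each by forward raycasting.
  (2.5, 2.5, 195°): beam 1 = 1.5529 ≠ 5.1962 ✗
  (3.5, 7.5, 195°): beam 1 = 2.5882 ≠ 5.1962 ✗
  (1.5, 7.5, 30°): beam 1 = 3.0000 ≠ 5.1962 ✗
  (3.5, 1.5, 30°): beam 1 = 4.0415 ≠ 5.1962 ✗
  …
  (5.5, 2.5, 150°): r_1=5.1962, r_2=1.7321, r_3=1.7321, r_4=3.0000 — all match ✓
Unique over the lattice → pose = (5.5, 2.5, 150°).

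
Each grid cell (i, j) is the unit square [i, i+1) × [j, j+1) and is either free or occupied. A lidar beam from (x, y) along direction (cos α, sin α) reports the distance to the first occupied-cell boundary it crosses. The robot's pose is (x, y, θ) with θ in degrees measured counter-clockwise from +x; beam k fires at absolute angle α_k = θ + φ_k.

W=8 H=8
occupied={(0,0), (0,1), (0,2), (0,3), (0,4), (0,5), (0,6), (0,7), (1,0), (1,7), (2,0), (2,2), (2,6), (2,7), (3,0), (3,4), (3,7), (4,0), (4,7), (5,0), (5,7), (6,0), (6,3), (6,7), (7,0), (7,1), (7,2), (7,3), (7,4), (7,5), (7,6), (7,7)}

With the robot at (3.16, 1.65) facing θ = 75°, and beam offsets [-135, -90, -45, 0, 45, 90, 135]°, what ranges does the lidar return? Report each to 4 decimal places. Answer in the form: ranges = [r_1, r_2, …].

beam 1: φ=-135°, α=300°
  cosα=0.5000 sinα=-0.8660 | (3,1) | tMaxX 1.6800 tMaxY 0.7506 | tΔX 2.0000 tΔY 1.1547
    t=0.7506 [y] (3,0) — stop
  → r_1 = 0.7506
beam 2: φ=-90°, α=345°
  cosα=0.9659 sinα=-0.2588 | (3,1) | tMaxX 0.8696 tMaxY 2.5114 | tΔX 1.0353 tΔY 3.8637
    t=0.8696 [x] (4,1)
    t=1.9049 [x] (5,1)
    t=2.5114 [y] (5,0) — stop
  → r_2 = 2.5114
beam 3: φ=-45°, α=30°
  cosα=0.8660 sinα=0.5000 | (3,1) | tMaxX 0.9699 tMaxY 0.7000 | tΔX 1.1547 tΔY 2.0000
    t=0.7000 [y] (3,2)
    t=0.9699 [x] (4,2)
    t=2.1246 [x] (5,2)
    t=2.7000 [y] (5,3)
    t=3.2793 [x] (6,3) — stop
  → r_3 = 3.2793
beam 4: φ=0°, α=75°
  cosα=0.2588 sinα=0.9659 | (3,1) | tMaxX 3.2455 tMaxY 0.3623 | tΔX 3.8637 tΔY 1.0353
    t=0.3623 [y] (3,2)
    t=1.3976 [y] (3,3)
    t=2.4329 [y] (3,4) — stop
  → r_4 = 2.4329
beam 5: φ=45°, α=120°
  cosα=-0.5000 sinα=0.8660 | (3,1) | tMaxX 0.3200 tMaxY 0.4041 | tΔX 2.0000 tΔY 1.1547
    t=0.3200 [x] (2,1)
    t=0.4041 [y] (2,2) — stop
  → r_5 = 0.4041
beam 6: φ=90°, α=165°
  cosα=-0.9659 sinα=0.2588 | (3,1) | tMaxX 0.1656 tMaxY 1.3523 | tΔX 1.0353 tΔY 3.8637
    t=0.1656 [x] (2,1)
    t=1.2009 [x] (1,1)
    t=1.3523 [y] (1,2)
    t=2.2362 [x] (0,2) — stop
  → r_6 = 2.2362
beam 7: φ=135°, α=210°
  cosα=-0.8660 sinα=-0.5000 | (3,1) | tMaxX 0.1848 tMaxY 1.3000 | tΔX 1.1547 tΔY 2.0000
    t=0.1848 [x] (2,1)
    t=1.3000 [y] (2,0) — stop
  → r_7 = 1.3000

ranges = [0.7506, 2.5114, 3.2793, 2.4329, 0.4041, 2.2362, 1.3000]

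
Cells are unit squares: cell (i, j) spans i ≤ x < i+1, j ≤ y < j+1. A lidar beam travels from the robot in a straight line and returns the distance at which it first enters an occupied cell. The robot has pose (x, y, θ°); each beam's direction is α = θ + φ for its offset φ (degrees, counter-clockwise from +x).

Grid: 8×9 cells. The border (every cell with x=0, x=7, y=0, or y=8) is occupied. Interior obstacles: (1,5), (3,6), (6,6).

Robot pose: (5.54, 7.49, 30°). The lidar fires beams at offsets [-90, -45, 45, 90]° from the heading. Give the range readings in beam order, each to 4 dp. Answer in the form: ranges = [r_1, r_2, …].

ranges = [0.9200, 1.5115, 0.5280, 0.5889]

beam 1: φ=-90°, α=300°
  cosα=0.5000 sinα=-0.8660 | (5,7) | tMaxX 0.9200 tMaxY 0.5658 | tΔX 2.0000 tΔY 1.1547
    t=0.5658 [y] (5,6)
    t=0.9200 [x] (6,6) — stop
  → r_1 = 0.9200
beam 2: φ=-45°, α=345°
  cosα=0.9659 sinα=-0.2588 | (5,7) | tMaxX 0.4762 tMaxY 1.8932 | tΔX 1.0353 tΔY 3.8637
    t=0.4762 [x] (6,7)
    t=1.5115 [x] (7,7) — stop
  → r_2 = 1.5115
beam 3: φ=45°, α=75°
  cosα=0.2588 sinα=0.9659 | (5,7) | tMaxX 1.7773 tMaxY 0.5280 | tΔX 3.8637 tΔY 1.0353
    t=0.5280 [y] (5,8) — stop
  → r_3 = 0.5280
beam 4: φ=90°, α=120°
  cosα=-0.5000 sinα=0.8660 | (5,7) | tMaxX 1.0800 tMaxY 0.5889 | tΔX 2.0000 tΔY 1.1547
    t=0.5889 [y] (5,8) — stop
  → r_4 = 0.5889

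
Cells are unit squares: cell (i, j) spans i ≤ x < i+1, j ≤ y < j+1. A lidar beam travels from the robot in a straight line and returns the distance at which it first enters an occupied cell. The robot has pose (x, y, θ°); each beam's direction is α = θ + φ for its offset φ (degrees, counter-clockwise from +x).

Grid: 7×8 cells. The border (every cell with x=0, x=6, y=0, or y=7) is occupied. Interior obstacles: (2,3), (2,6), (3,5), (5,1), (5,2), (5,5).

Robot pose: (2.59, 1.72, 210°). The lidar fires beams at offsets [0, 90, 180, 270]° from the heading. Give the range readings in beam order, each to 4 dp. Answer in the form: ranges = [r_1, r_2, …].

ranges = [1.4400, 0.8314, 3.9375, 3.1800]

beam 1: φ=0°, α=210°
  dir = (cos 210°, sin 210°) = (-0.8660, -0.5000); from cell (2,1)
  next x-line at t=0.6813, next y-line at t=1.4400; Δt_x=1.1547, Δt_y=2.0000
    x: enter (1,1) at t=0.6813
    y: enter (1,0) at t=1.4400 ← occupied
  → r_1 = 1.4400
beam 2: φ=90°, α=300°
  dir = (cos 300°, sin 300°) = (0.5000, -0.8660); from cell (2,1)
  next x-line at t=0.8200, next y-line at t=0.8314; Δt_x=2.0000, Δt_y=1.1547
    x: enter (3,1) at t=0.8200
    y: enter (3,0) at t=0.8314 ← occupied
  → r_2 = 0.8314
beam 3: φ=180°, α=30°
  dir = (cos 30°, sin 30°) = (0.8660, 0.5000); from cell (2,1)
  next x-line at t=0.4734, next y-line at t=0.5600; Δt_x=1.1547, Δt_y=2.0000
    x: enter (3,1) at t=0.4734
    y: enter (3,2) at t=0.5600
    x: enter (4,2) at t=1.6281
    y: enter (4,3) at t=2.5600
    x: enter (5,3) at t=2.7828
    x: enter (6,3) at t=3.9375 ← occupied
  → r_3 = 3.9375
beam 4: φ=270°, α=120°
  dir = (cos 120°, sin 120°) = (-0.5000, 0.8660); from cell (2,1)
  next x-line at t=1.1800, next y-line at t=0.3233; Δt_x=2.0000, Δt_y=1.1547
    y: enter (2,2) at t=0.3233
    x: enter (1,2) at t=1.1800
    y: enter (1,3) at t=1.4780
    y: enter (1,4) at t=2.6327
    x: enter (0,4) at t=3.1800 ← occupied
  → r_4 = 3.1800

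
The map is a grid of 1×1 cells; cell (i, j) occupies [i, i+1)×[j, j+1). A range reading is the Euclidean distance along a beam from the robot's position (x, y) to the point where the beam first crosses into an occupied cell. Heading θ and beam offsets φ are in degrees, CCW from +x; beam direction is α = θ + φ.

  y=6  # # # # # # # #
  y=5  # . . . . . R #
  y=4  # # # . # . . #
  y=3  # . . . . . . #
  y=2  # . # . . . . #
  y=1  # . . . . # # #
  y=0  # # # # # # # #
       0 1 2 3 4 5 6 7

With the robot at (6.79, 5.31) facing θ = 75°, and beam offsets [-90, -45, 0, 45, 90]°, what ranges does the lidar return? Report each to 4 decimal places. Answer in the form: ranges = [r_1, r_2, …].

ranges = [0.2174, 0.2425, 0.7143, 0.7967, 2.6660]

beam 1: φ=-90°, α=345°
  cosα=0.9659 sinα=-0.2588 | (6,5) | tMaxX 0.2174 tMaxY 1.1977 | tΔX 1.0353 tΔY 3.8637
    t=0.2174 [x] (7,5) — stop
  → r_1 = 0.2174
beam 2: φ=-45°, α=30°
  cosα=0.8660 sinα=0.5000 | (6,5) | tMaxX 0.2425 tMaxY 1.3800 | tΔX 1.1547 tΔY 2.0000
    t=0.2425 [x] (7,5) — stop
  → r_2 = 0.2425
beam 3: φ=0°, α=75°
  cosα=0.2588 sinα=0.9659 | (6,5) | tMaxX 0.8114 tMaxY 0.7143 | tΔX 3.8637 tΔY 1.0353
    t=0.7143 [y] (6,6) — stop
  → r_3 = 0.7143
beam 4: φ=45°, α=120°
  cosα=-0.5000 sinα=0.8660 | (6,5) | tMaxX 1.5800 tMaxY 0.7967 | tΔX 2.0000 tΔY 1.1547
    t=0.7967 [y] (6,6) — stop
  → r_4 = 0.7967
beam 5: φ=90°, α=165°
  cosα=-0.9659 sinα=0.2588 | (6,5) | tMaxX 0.8179 tMaxY 2.6660 | tΔX 1.0353 tΔY 3.8637
    t=0.8179 [x] (5,5)
    t=1.8531 [x] (4,5)
    t=2.6660 [y] (4,6) — stop
  → r_5 = 2.6660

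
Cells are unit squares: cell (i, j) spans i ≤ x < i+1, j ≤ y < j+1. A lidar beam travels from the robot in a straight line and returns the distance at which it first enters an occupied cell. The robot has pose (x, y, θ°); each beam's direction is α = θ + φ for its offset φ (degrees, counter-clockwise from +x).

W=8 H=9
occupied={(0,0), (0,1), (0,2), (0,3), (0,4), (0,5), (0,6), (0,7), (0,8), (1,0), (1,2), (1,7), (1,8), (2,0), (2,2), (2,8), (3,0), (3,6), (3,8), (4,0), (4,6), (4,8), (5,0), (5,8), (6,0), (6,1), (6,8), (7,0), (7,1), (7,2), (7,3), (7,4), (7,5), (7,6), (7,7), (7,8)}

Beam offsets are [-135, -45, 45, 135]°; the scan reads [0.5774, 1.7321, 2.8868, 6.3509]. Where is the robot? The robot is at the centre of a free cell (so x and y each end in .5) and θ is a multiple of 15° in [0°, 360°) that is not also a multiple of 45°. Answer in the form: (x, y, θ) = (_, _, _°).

Candidates: 36 free-cell centres × 16 headings = 576 poses. Raycast each; keep the one whose scan matches to 4 dp.
  (2.5, 1.5, 285°): beam 1 = 1.0000 ≠ 0.5774 ✗
  (6.5, 4.5, 345°): beam 1 = 4.0415 ≠ 0.5774 ✗
  (3.5, 7.5, 195°): beam 2 = 1.0000 ≠ 1.7321 ✗
  (6.5, 2.5, 75°): beam 2 = 0.5774 ≠ 1.7321 ✗
  …
  (3.5, 2.5, 285°): r_1=0.5774, r_2=1.7321, r_3=2.8868, r_4=6.3509 — all match ✓
No second candidate reproduces the full scan.

(x, y, θ) = (3.5, 2.5, 285°)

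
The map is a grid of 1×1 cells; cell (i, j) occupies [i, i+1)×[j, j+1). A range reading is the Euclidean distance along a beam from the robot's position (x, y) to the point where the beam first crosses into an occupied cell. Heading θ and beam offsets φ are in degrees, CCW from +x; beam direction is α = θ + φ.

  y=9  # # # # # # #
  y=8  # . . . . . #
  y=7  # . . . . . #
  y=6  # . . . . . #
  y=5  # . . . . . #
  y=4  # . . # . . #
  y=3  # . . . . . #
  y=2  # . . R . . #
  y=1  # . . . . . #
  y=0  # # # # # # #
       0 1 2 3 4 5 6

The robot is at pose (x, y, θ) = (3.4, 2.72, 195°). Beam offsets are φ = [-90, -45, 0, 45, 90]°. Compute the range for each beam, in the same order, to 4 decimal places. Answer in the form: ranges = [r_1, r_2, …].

beam 1: φ=-90°, α=105°
  direction (-0.2588, 0.9659); cell (3,2); t to first gridline: x 1.5455, y 0.2899 (then +3.8637 / +1.0353)
    (3,3) via y @ 0.2899
    (3,4) via y @ 1.3252  # hit
  → r_1 = 1.3252
beam 2: φ=-45°, α=150°
  direction (-0.8660, 0.5000); cell (3,2); t to first gridline: x 0.4619, y 0.5600 (then +1.1547 / +2.0000)
    (2,2) via x @ 0.4619
    (2,3) via y @ 0.5600
    (1,3) via x @ 1.6166
    (1,4) via y @ 2.5600
    (0,4) via x @ 2.7713  # hit
  → r_2 = 2.7713
beam 3: φ=0°, α=195°
  direction (-0.9659, -0.2588); cell (3,2); t to first gridline: x 0.4141, y 2.7819 (then +1.0353 / +3.8637)
    (2,2) via x @ 0.4141
    (1,2) via x @ 1.4494
    (0,2) via x @ 2.4847  # hit
  → r_3 = 2.4847
beam 4: φ=45°, α=240°
  direction (-0.5000, -0.8660); cell (3,2); t to first gridline: x 0.8000, y 0.8314 (then +2.0000 / +1.1547)
    (2,2) via x @ 0.8000
    (2,1) via y @ 0.8314
    (2,0) via y @ 1.9861  # hit
  → r_4 = 1.9861
beam 5: φ=90°, α=285°
  direction (0.2588, -0.9659); cell (3,2); t to first gridline: x 2.3182, y 0.7454 (then +3.8637 / +1.0353)
    (3,1) via y @ 0.7454
    (3,0) via y @ 1.7807  # hit
  → r_5 = 1.7807

ranges = [1.3252, 2.7713, 2.4847, 1.9861, 1.7807]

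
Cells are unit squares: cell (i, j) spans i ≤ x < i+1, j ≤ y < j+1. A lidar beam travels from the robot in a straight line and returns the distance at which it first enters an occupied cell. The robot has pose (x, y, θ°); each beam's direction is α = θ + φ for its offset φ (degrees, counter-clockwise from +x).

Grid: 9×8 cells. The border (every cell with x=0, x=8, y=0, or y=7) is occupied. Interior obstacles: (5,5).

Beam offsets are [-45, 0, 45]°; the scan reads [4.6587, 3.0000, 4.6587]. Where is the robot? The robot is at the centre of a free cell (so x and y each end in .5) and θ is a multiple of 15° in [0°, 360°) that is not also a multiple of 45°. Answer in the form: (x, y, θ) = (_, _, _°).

(x, y, θ) = (3.5, 2.5, 60°)

Enumerate (i+0.5, j+0.5, θ) over the 41 free cells and 16 admissible headings. For each, cast all 3 beams and compare to the given ranges.
  (4.5, 1.5, 30°): beam 1 = 1.9319 ≠ 4.6587 ✗
  (1.5, 6.5, 255°): beam 1 = 0.5774 ≠ 4.6587 ✗
  (4.5, 1.5, 150°): beam 1 = 5.6940 ≠ 4.6587 ✗
  …
  (3.5, 2.5, 60°): r_1=4.6587, r_2=3.0000, r_3=4.6587 — all match ✓
Unique over the lattice → pose = (3.5, 2.5, 60°).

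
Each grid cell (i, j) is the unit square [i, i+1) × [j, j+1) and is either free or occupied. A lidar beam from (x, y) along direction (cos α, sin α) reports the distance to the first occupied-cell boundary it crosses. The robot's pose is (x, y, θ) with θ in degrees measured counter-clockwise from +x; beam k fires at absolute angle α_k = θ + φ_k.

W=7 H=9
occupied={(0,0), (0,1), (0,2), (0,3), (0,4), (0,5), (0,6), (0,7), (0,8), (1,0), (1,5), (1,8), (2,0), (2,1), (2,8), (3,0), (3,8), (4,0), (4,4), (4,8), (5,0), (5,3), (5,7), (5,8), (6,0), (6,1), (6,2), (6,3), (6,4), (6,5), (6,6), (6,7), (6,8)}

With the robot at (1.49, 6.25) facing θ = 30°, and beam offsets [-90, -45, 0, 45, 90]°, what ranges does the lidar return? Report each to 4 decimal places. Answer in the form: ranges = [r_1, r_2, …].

beam 1: φ=-90°, α=300°
  direction (0.5000, -0.8660); cell (1,6); t to first gridline: x 1.0200, y 0.2887 (then +2.0000 / +1.1547)
    (1,5) via y @ 0.2887  # hit
  → r_1 = 0.2887
beam 2: φ=-45°, α=345°
  direction (0.9659, -0.2588); cell (1,6); t to first gridline: x 0.5280, y 0.9659 (then +1.0353 / +3.8637)
    (2,6) via x @ 0.5280
    (2,5) via y @ 0.9659
    (3,5) via x @ 1.5633
    (4,5) via x @ 2.5985
    (5,5) via x @ 3.6338
    (6,5) via x @ 4.6691  # hit
  → r_2 = 4.6691
beam 3: φ=0°, α=30°
  direction (0.8660, 0.5000); cell (1,6); t to first gridline: x 0.5889, y 1.5000 (then +1.1547 / +2.0000)
    (2,6) via x @ 0.5889
    (2,7) via y @ 1.5000
    (3,7) via x @ 1.7436
    (4,7) via x @ 2.8983
    (4,8) via y @ 3.5000  # hit
  → r_3 = 3.5000
beam 4: φ=45°, α=75°
  direction (0.2588, 0.9659); cell (1,6); t to first gridline: x 1.9705, y 0.7765 (then +3.8637 / +1.0353)
    (1,7) via y @ 0.7765
    (1,8) via y @ 1.8117  # hit
  → r_4 = 1.8117
beam 5: φ=90°, α=120°
  direction (-0.5000, 0.8660); cell (1,6); t to first gridline: x 0.9800, y 0.8660 (then +2.0000 / +1.1547)
    (1,7) via y @ 0.8660
    (0,7) via x @ 0.9800  # hit
  → r_5 = 0.9800

ranges = [0.2887, 4.6691, 3.5000, 1.8117, 0.9800]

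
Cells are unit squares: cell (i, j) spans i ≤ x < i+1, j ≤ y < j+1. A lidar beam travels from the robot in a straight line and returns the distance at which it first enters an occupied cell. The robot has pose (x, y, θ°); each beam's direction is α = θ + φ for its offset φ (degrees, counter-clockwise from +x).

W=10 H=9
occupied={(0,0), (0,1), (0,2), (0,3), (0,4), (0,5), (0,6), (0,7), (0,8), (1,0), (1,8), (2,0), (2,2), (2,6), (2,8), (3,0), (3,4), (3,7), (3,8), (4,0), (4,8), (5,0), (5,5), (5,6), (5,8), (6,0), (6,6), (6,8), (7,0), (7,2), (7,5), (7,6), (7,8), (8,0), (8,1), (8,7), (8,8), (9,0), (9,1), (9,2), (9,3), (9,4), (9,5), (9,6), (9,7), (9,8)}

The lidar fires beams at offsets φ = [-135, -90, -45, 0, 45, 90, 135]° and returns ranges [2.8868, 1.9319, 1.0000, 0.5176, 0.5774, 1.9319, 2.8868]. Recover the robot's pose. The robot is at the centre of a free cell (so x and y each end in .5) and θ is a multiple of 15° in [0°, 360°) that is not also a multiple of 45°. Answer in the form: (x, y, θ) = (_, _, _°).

The pose lattice has 44·16 = 704 candidates. Test each by forward raycasting.
  (7.5, 3.5, 300°): beam 1 = 3.6235 ≠ 2.8868 ✗
  (8.5, 4.5, 105°): beam 1 = 0.5774 ≠ 2.8868 ✗
  (6.5, 7.5, 300°): beam 1 = 1.9319 ≠ 2.8868 ✗
  (1.5, 1.5, 210°): beam 1 = 4.6587 ≠ 2.8868 ✗
  …
  (4.5, 1.5, 255°): r_1=2.8868, r_2=1.9319, r_3=1.0000, r_4=0.5176, r_5=0.5774, r_6=1.9319, r_7=2.8868 — all match ✓
No second candidate reproduces the full scan.

(x, y, θ) = (4.5, 1.5, 255°)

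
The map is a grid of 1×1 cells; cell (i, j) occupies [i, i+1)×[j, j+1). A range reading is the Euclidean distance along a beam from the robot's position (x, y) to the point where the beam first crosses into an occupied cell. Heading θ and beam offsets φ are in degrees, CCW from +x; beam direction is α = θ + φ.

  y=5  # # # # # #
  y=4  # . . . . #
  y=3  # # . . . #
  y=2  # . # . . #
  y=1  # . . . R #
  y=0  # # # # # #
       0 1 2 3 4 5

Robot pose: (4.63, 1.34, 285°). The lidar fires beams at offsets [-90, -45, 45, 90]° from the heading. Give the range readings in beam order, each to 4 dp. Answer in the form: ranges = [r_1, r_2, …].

ranges = [1.3137, 0.3926, 0.4272, 0.3831]

beam 1: φ=-90°, α=195°
  cosα=-0.9659 sinα=-0.2588 | (4,1) | tMaxX 0.6522 tMaxY 1.3137 | tΔX 1.0353 tΔY 3.8637
    t=0.6522 [x] (3,1)
    t=1.3137 [y] (3,0) — stop
  → r_1 = 1.3137
beam 2: φ=-45°, α=240°
  cosα=-0.5000 sinα=-0.8660 | (4,1) | tMaxX 1.2600 tMaxY 0.3926 | tΔX 2.0000 tΔY 1.1547
    t=0.3926 [y] (4,0) — stop
  → r_2 = 0.3926
beam 3: φ=45°, α=330°
  cosα=0.8660 sinα=-0.5000 | (4,1) | tMaxX 0.4272 tMaxY 0.6800 | tΔX 1.1547 tΔY 2.0000
    t=0.4272 [x] (5,1) — stop
  → r_3 = 0.4272
beam 4: φ=90°, α=15°
  cosα=0.9659 sinα=0.2588 | (4,1) | tMaxX 0.3831 tMaxY 2.5500 | tΔX 1.0353 tΔY 3.8637
    t=0.3831 [x] (5,1) — stop
  → r_4 = 0.3831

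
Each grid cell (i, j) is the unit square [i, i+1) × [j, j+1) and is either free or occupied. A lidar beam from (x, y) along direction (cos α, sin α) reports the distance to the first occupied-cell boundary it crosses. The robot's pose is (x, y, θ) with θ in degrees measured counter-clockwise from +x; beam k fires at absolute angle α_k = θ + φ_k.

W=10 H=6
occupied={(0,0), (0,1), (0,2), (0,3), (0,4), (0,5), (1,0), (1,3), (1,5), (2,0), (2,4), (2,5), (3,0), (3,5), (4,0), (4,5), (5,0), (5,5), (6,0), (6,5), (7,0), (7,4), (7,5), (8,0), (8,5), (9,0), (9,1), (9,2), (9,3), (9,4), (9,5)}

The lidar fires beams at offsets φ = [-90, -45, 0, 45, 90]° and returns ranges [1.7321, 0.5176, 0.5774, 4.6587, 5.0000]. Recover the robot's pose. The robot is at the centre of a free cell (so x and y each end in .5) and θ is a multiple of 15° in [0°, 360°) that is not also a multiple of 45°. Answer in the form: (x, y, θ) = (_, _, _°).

(x, y, θ) = (7.5, 3.5, 120°)

Candidates: 29 free-cell centres × 16 headings = 464 poses. Raycast each; keep the one whose scan matches to 4 dp.
  (8.5, 2.5, 60°): beam 1 = 0.5774 ≠ 1.7321 ✗
  (6.5, 2.5, 300°): beam 1 = 3.0000 ≠ 1.7321 ✗
  (6.5, 1.5, 330°): beam 1 = 0.5774 ≠ 1.7321 ✗
  …
  (7.5, 3.5, 120°): r_1=1.7321, r_2=0.5176, r_3=0.5774, r_4=4.6587, r_5=5.0000 — all match ✓
No second candidate reproduces the full scan.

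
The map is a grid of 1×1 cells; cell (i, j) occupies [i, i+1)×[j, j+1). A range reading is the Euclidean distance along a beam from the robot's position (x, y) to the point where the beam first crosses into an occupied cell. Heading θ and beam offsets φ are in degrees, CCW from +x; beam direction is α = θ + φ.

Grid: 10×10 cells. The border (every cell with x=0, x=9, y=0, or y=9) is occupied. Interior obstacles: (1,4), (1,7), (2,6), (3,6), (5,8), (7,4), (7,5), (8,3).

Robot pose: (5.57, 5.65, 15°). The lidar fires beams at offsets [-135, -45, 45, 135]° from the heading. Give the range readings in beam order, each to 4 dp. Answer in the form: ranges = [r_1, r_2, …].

beam 1: φ=-135°, α=240°
  dir = (cos 240°, sin 240°) = (-0.5000, -0.8660); from cell (5,5)
  next x-line at t=1.1400, next y-line at t=0.7506; Δt_x=2.0000, Δt_y=1.1547
    y: enter (5,4) at t=0.7506
    x: enter (4,4) at t=1.1400
    y: enter (4,3) at t=1.9053
    y: enter (4,2) at t=3.0600
    x: enter (3,2) at t=3.1400
    y: enter (3,1) at t=4.2147
    x: enter (2,1) at t=5.1400
    y: enter (2,0) at t=5.3694 ← occupied
  → r_1 = 5.3694
beam 2: φ=-45°, α=330°
  dir = (cos 330°, sin 330°) = (0.8660, -0.5000); from cell (5,5)
  next x-line at t=0.4965, next y-line at t=1.3000; Δt_x=1.1547, Δt_y=2.0000
    x: enter (6,5) at t=0.4965
    y: enter (6,4) at t=1.3000
    x: enter (7,4) at t=1.6512 ← occupied
  → r_2 = 1.6512
beam 3: φ=45°, α=60°
  dir = (cos 60°, sin 60°) = (0.5000, 0.8660); from cell (5,5)
  next x-line at t=0.8600, next y-line at t=0.4041; Δt_x=2.0000, Δt_y=1.1547
    y: enter (5,6) at t=0.4041
    x: enter (6,6) at t=0.8600
    y: enter (6,7) at t=1.5588
    y: enter (6,8) at t=2.7135
    x: enter (7,8) at t=2.8600
    y: enter (7,9) at t=3.8682 ← occupied
  → r_3 = 3.8682
beam 4: φ=135°, α=150°
  dir = (cos 150°, sin 150°) = (-0.8660, 0.5000); from cell (5,5)
  next x-line at t=0.6582, next y-line at t=0.7000; Δt_x=1.1547, Δt_y=2.0000
    x: enter (4,5) at t=0.6582
    y: enter (4,6) at t=0.7000
    x: enter (3,6) at t=1.8129 ← occupied
  → r_4 = 1.8129

ranges = [5.3694, 1.6512, 3.8682, 1.8129]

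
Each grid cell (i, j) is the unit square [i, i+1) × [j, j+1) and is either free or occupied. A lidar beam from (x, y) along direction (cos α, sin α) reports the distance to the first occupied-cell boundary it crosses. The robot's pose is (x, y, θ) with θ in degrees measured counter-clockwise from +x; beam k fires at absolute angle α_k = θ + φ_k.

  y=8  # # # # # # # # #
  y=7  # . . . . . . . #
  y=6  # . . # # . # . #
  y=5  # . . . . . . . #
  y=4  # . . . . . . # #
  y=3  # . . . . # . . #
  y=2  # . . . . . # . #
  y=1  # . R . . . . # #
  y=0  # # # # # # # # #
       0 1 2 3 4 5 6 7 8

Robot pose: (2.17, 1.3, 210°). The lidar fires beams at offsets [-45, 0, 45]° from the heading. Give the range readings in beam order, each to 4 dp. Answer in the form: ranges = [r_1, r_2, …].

beam 1: φ=-45°, α=165°
  cosα=-0.9659 sinα=0.2588 | (2,1) | tMaxX 0.1760 tMaxY 2.7046 | tΔX 1.0353 tΔY 3.8637
    t=0.1760 [x] (1,1)
    t=1.2113 [x] (0,1) — stop
  → r_1 = 1.2113
beam 2: φ=0°, α=210°
  cosα=-0.8660 sinα=-0.5000 | (2,1) | tMaxX 0.1963 tMaxY 0.6000 | tΔX 1.1547 tΔY 2.0000
    t=0.1963 [x] (1,1)
    t=0.6000 [y] (1,0) — stop
  → r_2 = 0.6000
beam 3: φ=45°, α=255°
  cosα=-0.2588 sinα=-0.9659 | (2,1) | tMaxX 0.6568 tMaxY 0.3106 | tΔX 3.8637 tΔY 1.0353
    t=0.3106 [y] (2,0) — stop
  → r_3 = 0.3106

ranges = [1.2113, 0.6000, 0.3106]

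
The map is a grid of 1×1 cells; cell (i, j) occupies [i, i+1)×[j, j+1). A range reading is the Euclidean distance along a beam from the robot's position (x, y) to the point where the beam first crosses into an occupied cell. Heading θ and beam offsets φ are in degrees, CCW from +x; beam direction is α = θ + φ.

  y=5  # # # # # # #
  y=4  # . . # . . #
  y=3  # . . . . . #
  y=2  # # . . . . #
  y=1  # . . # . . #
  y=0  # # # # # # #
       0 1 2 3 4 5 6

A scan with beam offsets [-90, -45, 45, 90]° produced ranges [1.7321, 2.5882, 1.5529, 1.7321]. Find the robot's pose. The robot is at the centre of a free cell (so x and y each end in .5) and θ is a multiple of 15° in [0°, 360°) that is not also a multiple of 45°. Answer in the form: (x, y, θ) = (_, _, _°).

(x, y, θ) = (4.5, 3.5, 330°)

Enumerate (i+0.5, j+0.5, θ) over the 17 free cells and 16 admissible headings. For each, cast all 4 beams and compare to the given ranges.
  (4.5, 1.5, 75°): beam 1 = 1.5529 ≠ 1.7321 ✗
  (2.5, 2.5, 285°): beam 1 = 0.5176 ≠ 1.7321 ✗
  (4.5, 3.5, 165°): beam 1 = 1.5529 ≠ 1.7321 ✗
  (1.5, 4.5, 240°): beam 1 = 0.5774 ≠ 1.7321 ✗
  …
  (4.5, 3.5, 330°): r_1=1.7321, r_2=2.5882, r_3=1.5529, r_4=1.7321 — all match ✓
Unique over the lattice → pose = (4.5, 3.5, 330°).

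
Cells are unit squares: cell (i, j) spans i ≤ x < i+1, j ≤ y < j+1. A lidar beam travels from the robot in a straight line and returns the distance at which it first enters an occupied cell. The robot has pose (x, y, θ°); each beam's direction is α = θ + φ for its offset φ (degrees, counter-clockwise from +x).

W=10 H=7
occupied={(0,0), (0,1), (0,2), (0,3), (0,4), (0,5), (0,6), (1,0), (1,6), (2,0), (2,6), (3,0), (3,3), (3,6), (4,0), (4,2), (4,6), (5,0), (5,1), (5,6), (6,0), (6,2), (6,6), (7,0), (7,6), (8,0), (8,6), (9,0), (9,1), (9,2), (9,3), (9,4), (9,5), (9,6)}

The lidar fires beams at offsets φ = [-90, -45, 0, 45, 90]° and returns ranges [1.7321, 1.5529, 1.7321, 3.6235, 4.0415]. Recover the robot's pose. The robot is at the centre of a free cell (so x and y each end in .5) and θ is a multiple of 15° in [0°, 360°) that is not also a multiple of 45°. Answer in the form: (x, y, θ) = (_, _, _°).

Enumerate (i+0.5, j+0.5, θ) over the 36 free cells and 16 admissible headings. For each, cast all 5 beams and compare to the given ranges.
  (1.5, 5.5, 60°): beam 1 = 5.1962 ≠ 1.7321 ✗
  (6.5, 3.5, 195°): beam 1 = 2.5882 ≠ 1.7321 ✗
  (3.5, 2.5, 330°): beam 3 = 0.5774 ≠ 1.7321 ✗
  (5.5, 3.5, 15°): beam 1 = 1.5529 ≠ 1.7321 ✗
  …
  (7.5, 2.5, 30°): r_1=1.7321, r_2=1.5529, r_3=1.7321, r_4=3.6235, r_5=4.0415 — all match ✓
Only this pose fits every beam.

(x, y, θ) = (7.5, 2.5, 30°)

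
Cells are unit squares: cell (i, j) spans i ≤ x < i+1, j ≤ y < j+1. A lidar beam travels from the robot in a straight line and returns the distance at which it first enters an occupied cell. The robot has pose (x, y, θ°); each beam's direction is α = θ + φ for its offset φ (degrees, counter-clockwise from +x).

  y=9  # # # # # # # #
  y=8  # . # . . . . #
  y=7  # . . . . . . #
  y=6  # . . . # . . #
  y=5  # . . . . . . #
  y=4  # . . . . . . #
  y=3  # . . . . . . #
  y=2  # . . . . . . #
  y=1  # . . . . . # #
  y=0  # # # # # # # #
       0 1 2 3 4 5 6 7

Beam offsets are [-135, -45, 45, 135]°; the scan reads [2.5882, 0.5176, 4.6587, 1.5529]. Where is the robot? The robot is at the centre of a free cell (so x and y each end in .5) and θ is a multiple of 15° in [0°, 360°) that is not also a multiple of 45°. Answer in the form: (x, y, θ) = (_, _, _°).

(x, y, θ) = (5.5, 6.5, 240°)

The pose lattice has 45·16 = 720 candidates. Test each by forward raycasting.
  (1.5, 1.5, 300°): beam 1 = 0.5176 ≠ 2.5882 ✗
  (5.5, 7.5, 330°): beam 1 = 4.6587 ≠ 2.5882 ✗
  (4.5, 2.5, 240°): beam 1 = 5.7956 ≠ 2.5882 ✗
  …
  (5.5, 6.5, 240°): r_1=2.5882, r_2=0.5176, r_3=4.6587, r_4=1.5529 — all match ✓
Only this pose fits every beam.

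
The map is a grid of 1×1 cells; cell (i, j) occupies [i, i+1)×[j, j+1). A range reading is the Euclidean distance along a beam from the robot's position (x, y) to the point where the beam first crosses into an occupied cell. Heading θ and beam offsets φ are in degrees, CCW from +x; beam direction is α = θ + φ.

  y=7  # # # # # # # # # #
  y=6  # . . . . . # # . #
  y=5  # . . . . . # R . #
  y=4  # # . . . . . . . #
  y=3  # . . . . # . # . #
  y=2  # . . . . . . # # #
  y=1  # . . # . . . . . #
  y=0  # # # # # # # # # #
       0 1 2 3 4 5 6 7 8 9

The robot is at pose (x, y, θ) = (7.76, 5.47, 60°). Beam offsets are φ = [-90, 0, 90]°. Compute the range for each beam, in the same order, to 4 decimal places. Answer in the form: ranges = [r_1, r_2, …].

ranges = [1.4318, 1.7667, 0.8776]

beam 1: φ=-90°, α=330°
  direction (0.8660, -0.5000); cell (7,5); t to first gridline: x 0.2771, y 0.9400 (then +1.1547 / +2.0000)
    (8,5) via x @ 0.2771
    (8,4) via y @ 0.9400
    (9,4) via x @ 1.4318  # hit
  → r_1 = 1.4318
beam 2: φ=0°, α=60°
  direction (0.5000, 0.8660); cell (7,5); t to first gridline: x 0.4800, y 0.6120 (then +2.0000 / +1.1547)
    (8,5) via x @ 0.4800
    (8,6) via y @ 0.6120
    (8,7) via y @ 1.7667  # hit
  → r_2 = 1.7667
beam 3: φ=90°, α=150°
  direction (-0.8660, 0.5000); cell (7,5); t to first gridline: x 0.8776, y 1.0600 (then +1.1547 / +2.0000)
    (6,5) via x @ 0.8776  # hit
  → r_3 = 0.8776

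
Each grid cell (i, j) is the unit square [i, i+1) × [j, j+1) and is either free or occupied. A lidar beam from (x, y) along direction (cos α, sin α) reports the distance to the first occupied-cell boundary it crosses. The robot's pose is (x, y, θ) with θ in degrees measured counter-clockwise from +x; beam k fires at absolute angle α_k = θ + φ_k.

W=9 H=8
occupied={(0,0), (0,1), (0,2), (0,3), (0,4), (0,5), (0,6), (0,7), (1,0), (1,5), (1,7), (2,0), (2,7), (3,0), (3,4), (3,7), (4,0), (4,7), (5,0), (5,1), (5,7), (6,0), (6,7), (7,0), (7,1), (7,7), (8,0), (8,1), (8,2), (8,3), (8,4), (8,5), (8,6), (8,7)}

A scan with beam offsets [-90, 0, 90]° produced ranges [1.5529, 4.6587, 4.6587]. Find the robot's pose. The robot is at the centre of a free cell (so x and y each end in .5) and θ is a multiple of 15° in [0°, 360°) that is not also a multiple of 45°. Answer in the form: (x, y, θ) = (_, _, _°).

(x, y, θ) = (5.5, 5.5, 165°)

Enumerate (i+0.5, j+0.5, θ) over the 38 free cells and 16 admissible headings. For each, cast all 3 beams and compare to the given ranges.
  (2.5, 1.5, 345°): beam 1 = 0.5176 ≠ 1.5529 ✗
  (4.5, 1.5, 255°): beam 1 = 3.6235 ≠ 1.5529 ✗
  (3.5, 5.5, 105°): beam 1 = 4.6587 ≠ 1.5529 ✗
  (5.5, 4.5, 195°): beam 1 = 2.5882 ≠ 1.5529 ✗
  …
  (5.5, 5.5, 165°): r_1=1.5529, r_2=4.6587, r_3=4.6587 — all match ✓
Only this pose fits every beam.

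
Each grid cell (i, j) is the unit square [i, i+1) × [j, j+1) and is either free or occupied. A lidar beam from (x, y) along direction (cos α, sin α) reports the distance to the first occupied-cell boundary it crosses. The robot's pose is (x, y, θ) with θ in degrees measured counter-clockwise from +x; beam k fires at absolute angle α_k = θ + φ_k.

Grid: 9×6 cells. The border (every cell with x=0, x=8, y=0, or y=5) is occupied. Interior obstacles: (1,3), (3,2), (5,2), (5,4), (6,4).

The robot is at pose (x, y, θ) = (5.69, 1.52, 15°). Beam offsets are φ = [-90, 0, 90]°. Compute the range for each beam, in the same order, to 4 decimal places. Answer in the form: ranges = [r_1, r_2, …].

ranges = [0.5383, 2.3915, 0.4969]

beam 1: φ=-90°, α=285°
  dir = (cos 285°, sin 285°) = (0.2588, -0.9659); from cell (5,1)
  next x-line at t=1.1977, next y-line at t=0.5383; Δt_x=3.8637, Δt_y=1.0353
    y: enter (5,0) at t=0.5383 ← occupied
  → r_1 = 0.5383
beam 2: φ=0°, α=15°
  dir = (cos 15°, sin 15°) = (0.9659, 0.2588); from cell (5,1)
  next x-line at t=0.3209, next y-line at t=1.8546; Δt_x=1.0353, Δt_y=3.8637
    x: enter (6,1) at t=0.3209
    x: enter (7,1) at t=1.3562
    y: enter (7,2) at t=1.8546
    x: enter (8,2) at t=2.3915 ← occupied
  → r_2 = 2.3915
beam 3: φ=90°, α=105°
  dir = (cos 105°, sin 105°) = (-0.2588, 0.9659); from cell (5,1)
  next x-line at t=2.6660, next y-line at t=0.4969; Δt_x=3.8637, Δt_y=1.0353
    y: enter (5,2) at t=0.4969 ← occupied
  → r_3 = 0.4969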